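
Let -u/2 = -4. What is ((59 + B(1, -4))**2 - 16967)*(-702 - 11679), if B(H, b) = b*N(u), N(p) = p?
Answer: 201042678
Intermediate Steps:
u = 8 (u = -2*(-4) = 8)
B(H, b) = 8*b (B(H, b) = b*8 = 8*b)
((59 + B(1, -4))**2 - 16967)*(-702 - 11679) = ((59 + 8*(-4))**2 - 16967)*(-702 - 11679) = ((59 - 32)**2 - 16967)*(-12381) = (27**2 - 16967)*(-12381) = (729 - 16967)*(-12381) = -16238*(-12381) = 201042678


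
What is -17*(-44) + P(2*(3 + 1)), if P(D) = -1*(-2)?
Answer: 750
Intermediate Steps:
P(D) = 2
-17*(-44) + P(2*(3 + 1)) = -17*(-44) + 2 = 748 + 2 = 750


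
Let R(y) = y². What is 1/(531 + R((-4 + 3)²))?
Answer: 1/532 ≈ 0.0018797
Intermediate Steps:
1/(531 + R((-4 + 3)²)) = 1/(531 + ((-4 + 3)²)²) = 1/(531 + ((-1)²)²) = 1/(531 + 1²) = 1/(531 + 1) = 1/532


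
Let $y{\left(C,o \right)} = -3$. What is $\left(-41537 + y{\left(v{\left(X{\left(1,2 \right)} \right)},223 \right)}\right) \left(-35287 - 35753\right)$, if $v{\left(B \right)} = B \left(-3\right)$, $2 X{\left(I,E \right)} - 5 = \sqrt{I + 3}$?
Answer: $2951001600$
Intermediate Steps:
$X{\left(I,E \right)} = \frac{5}{2} + \frac{\sqrt{3 + I}}{2}$ ($X{\left(I,E \right)} = \frac{5}{2} + \frac{\sqrt{I + 3}}{2} = \frac{5}{2} + \frac{\sqrt{3 + I}}{2}$)
$v{\left(B \right)} = - 3 B$
$\left(-41537 + y{\left(v{\left(X{\left(1,2 \right)} \right)},223 \right)}\right) \left(-35287 - 35753\right) = \left(-41537 - 3\right) \left(-35287 - 35753\right) = \left(-41540\right) \left(-71040\right) = 2951001600$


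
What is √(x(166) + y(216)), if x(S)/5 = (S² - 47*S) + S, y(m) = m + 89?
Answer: √99905 ≈ 316.08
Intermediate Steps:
y(m) = 89 + m
x(S) = -230*S + 5*S² (x(S) = 5*((S² - 47*S) + S) = 5*(S² - 46*S) = -230*S + 5*S²)
√(x(166) + y(216)) = √(5*166*(-46 + 166) + (89 + 216)) = √(5*166*120 + 305) = √(99600 + 305) = √99905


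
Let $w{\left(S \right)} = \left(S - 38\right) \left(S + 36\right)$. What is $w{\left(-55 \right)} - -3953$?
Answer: $5720$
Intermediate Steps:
$w{\left(S \right)} = \left(-38 + S\right) \left(36 + S\right)$
$w{\left(-55 \right)} - -3953 = \left(-1368 + \left(-55\right)^{2} - -110\right) - -3953 = \left(-1368 + 3025 + 110\right) + 3953 = 1767 + 3953 = 5720$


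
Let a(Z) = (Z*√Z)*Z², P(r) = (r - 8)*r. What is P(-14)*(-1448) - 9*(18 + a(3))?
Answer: -446146 - 243*√3 ≈ -4.4657e+5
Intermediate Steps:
P(r) = r*(-8 + r) (P(r) = (-8 + r)*r = r*(-8 + r))
a(Z) = Z^(7/2) (a(Z) = Z^(3/2)*Z² = Z^(7/2))
P(-14)*(-1448) - 9*(18 + a(3)) = -14*(-8 - 14)*(-1448) - 9*(18 + 3^(7/2)) = -14*(-22)*(-1448) - 9*(18 + 27*√3) = 308*(-1448) + (-162 - 243*√3) = -445984 + (-162 - 243*√3) = -446146 - 243*√3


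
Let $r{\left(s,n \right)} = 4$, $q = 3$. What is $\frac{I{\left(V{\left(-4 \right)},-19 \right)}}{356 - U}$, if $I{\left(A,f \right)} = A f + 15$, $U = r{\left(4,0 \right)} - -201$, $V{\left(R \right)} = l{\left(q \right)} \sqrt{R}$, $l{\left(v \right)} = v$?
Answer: $\frac{15}{151} - \frac{114 i}{151} \approx 0.099338 - 0.75497 i$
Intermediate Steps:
$V{\left(R \right)} = 3 \sqrt{R}$
$U = 205$ ($U = 4 - -201 = 4 + 201 = 205$)
$I{\left(A,f \right)} = 15 + A f$
$\frac{I{\left(V{\left(-4 \right)},-19 \right)}}{356 - U} = \frac{15 + 3 \sqrt{-4} \left(-19\right)}{356 - 205} = \frac{15 + 3 \cdot 2 i \left(-19\right)}{356 - 205} = \frac{15 + 6 i \left(-19\right)}{151} = \left(15 - 114 i\right) \frac{1}{151} = \frac{15}{151} - \frac{114 i}{151}$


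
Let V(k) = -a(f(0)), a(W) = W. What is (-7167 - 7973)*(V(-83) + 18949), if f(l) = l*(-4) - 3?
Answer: -286933280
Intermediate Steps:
f(l) = -3 - 4*l (f(l) = -4*l - 3 = -3 - 4*l)
V(k) = 3 (V(k) = -(-3 - 4*0) = -(-3 + 0) = -1*(-3) = 3)
(-7167 - 7973)*(V(-83) + 18949) = (-7167 - 7973)*(3 + 18949) = -15140*18952 = -286933280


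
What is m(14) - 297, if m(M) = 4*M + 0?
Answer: -241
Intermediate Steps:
m(M) = 4*M
m(14) - 297 = 4*14 - 297 = 56 - 297 = -241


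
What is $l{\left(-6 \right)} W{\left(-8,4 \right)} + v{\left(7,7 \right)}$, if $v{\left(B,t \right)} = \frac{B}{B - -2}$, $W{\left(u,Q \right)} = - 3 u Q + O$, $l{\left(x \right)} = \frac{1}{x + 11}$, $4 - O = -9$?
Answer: $\frac{1016}{45} \approx 22.578$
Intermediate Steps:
$O = 13$ ($O = 4 - -9 = 4 + 9 = 13$)
$l{\left(x \right)} = \frac{1}{11 + x}$
$W{\left(u,Q \right)} = 13 - 3 Q u$ ($W{\left(u,Q \right)} = - 3 u Q + 13 = - 3 Q u + 13 = 13 - 3 Q u$)
$v{\left(B,t \right)} = \frac{B}{2 + B}$ ($v{\left(B,t \right)} = \frac{B}{B + 2} = \frac{B}{2 + B}$)
$l{\left(-6 \right)} W{\left(-8,4 \right)} + v{\left(7,7 \right)} = \frac{13 - 12 \left(-8\right)}{11 - 6} + \frac{7}{2 + 7} = \frac{13 + 96}{5} + \frac{7}{9} = \frac{1}{5} \cdot 109 + 7 \cdot \frac{1}{9} = \frac{109}{5} + \frac{7}{9} = \frac{1016}{45}$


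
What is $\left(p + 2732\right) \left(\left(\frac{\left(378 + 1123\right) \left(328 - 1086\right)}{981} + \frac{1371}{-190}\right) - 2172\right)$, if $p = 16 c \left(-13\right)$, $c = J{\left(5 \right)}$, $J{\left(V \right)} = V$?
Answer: $- \frac{58501656794}{10355} \approx -5.6496 \cdot 10^{6}$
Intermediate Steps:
$c = 5$
$p = -1040$ ($p = 16 \cdot 5 \left(-13\right) = 80 \left(-13\right) = -1040$)
$\left(p + 2732\right) \left(\left(\frac{\left(378 + 1123\right) \left(328 - 1086\right)}{981} + \frac{1371}{-190}\right) - 2172\right) = \left(-1040 + 2732\right) \left(\left(\frac{\left(378 + 1123\right) \left(328 - 1086\right)}{981} + \frac{1371}{-190}\right) - 2172\right) = 1692 \left(\left(1501 \left(-758\right) \frac{1}{981} + 1371 \left(- \frac{1}{190}\right)\right) - 2172\right) = 1692 \left(\left(\left(-1137758\right) \frac{1}{981} - \frac{1371}{190}\right) - 2172\right) = 1692 \left(\left(- \frac{1137758}{981} - \frac{1371}{190}\right) - 2172\right) = 1692 \left(- \frac{217518971}{186390} - 2172\right) = 1692 \left(- \frac{622358051}{186390}\right) = - \frac{58501656794}{10355}$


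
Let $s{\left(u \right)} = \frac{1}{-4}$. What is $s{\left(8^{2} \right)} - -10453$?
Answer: $\frac{41811}{4} \approx 10453.0$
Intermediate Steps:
$s{\left(u \right)} = - \frac{1}{4}$
$s{\left(8^{2} \right)} - -10453 = - \frac{1}{4} - -10453 = - \frac{1}{4} + 10453 = \frac{41811}{4}$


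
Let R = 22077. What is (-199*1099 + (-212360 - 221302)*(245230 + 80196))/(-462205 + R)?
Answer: 141125108713/440128 ≈ 3.2065e+5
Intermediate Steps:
(-199*1099 + (-212360 - 221302)*(245230 + 80196))/(-462205 + R) = (-199*1099 + (-212360 - 221302)*(245230 + 80196))/(-462205 + 22077) = (-218701 - 433662*325426)/(-440128) = (-218701 - 141124890012)*(-1/440128) = -141125108713*(-1/440128) = 141125108713/440128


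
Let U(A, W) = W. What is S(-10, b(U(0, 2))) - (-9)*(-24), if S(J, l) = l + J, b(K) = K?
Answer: -224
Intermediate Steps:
S(J, l) = J + l
S(-10, b(U(0, 2))) - (-9)*(-24) = (-10 + 2) - (-9)*(-24) = -8 - 1*216 = -8 - 216 = -224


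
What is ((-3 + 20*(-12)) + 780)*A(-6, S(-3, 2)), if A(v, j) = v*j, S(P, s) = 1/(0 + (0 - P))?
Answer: -1074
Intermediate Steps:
S(P, s) = -1/P (S(P, s) = 1/(0 - P) = 1/(-P) = -1/P)
A(v, j) = j*v
((-3 + 20*(-12)) + 780)*A(-6, S(-3, 2)) = ((-3 + 20*(-12)) + 780)*(-1/(-3)*(-6)) = ((-3 - 240) + 780)*(-1*(-⅓)*(-6)) = (-243 + 780)*((⅓)*(-6)) = 537*(-2) = -1074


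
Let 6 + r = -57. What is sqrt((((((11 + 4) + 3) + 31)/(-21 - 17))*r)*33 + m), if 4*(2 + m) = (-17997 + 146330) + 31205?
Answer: sqrt(15365357)/19 ≈ 206.31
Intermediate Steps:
r = -63 (r = -6 - 57 = -63)
m = 79765/2 (m = -2 + ((-17997 + 146330) + 31205)/4 = -2 + (128333 + 31205)/4 = -2 + (1/4)*159538 = -2 + 79769/2 = 79765/2 ≈ 39883.)
sqrt((((((11 + 4) + 3) + 31)/(-21 - 17))*r)*33 + m) = sqrt((((((11 + 4) + 3) + 31)/(-21 - 17))*(-63))*33 + 79765/2) = sqrt(((((15 + 3) + 31)/(-38))*(-63))*33 + 79765/2) = sqrt((((18 + 31)*(-1/38))*(-63))*33 + 79765/2) = sqrt(((49*(-1/38))*(-63))*33 + 79765/2) = sqrt(-49/38*(-63)*33 + 79765/2) = sqrt((3087/38)*33 + 79765/2) = sqrt(101871/38 + 79765/2) = sqrt(808703/19) = sqrt(15365357)/19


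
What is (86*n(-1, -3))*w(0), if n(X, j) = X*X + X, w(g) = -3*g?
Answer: 0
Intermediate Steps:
n(X, j) = X + X**2 (n(X, j) = X**2 + X = X + X**2)
(86*n(-1, -3))*w(0) = (86*(-(1 - 1)))*(-3*0) = (86*(-1*0))*0 = (86*0)*0 = 0*0 = 0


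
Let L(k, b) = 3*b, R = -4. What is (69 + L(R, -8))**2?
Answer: 2025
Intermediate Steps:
(69 + L(R, -8))**2 = (69 + 3*(-8))**2 = (69 - 24)**2 = 45**2 = 2025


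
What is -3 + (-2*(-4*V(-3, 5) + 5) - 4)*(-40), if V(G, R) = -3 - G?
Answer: 557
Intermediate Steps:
-3 + (-2*(-4*V(-3, 5) + 5) - 4)*(-40) = -3 + (-2*(-4*(-3 - 1*(-3)) + 5) - 4)*(-40) = -3 + (-2*(-4*(-3 + 3) + 5) - 4)*(-40) = -3 + (-2*(-4*0 + 5) - 4)*(-40) = -3 + (-2*(0 + 5) - 4)*(-40) = -3 + (-2*5 - 4)*(-40) = -3 + (-10 - 4)*(-40) = -3 - 14*(-40) = -3 + 560 = 557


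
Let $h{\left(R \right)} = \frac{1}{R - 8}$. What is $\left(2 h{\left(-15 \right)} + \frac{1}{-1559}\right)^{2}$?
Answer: $\frac{9865881}{1285724449} \approx 0.0076734$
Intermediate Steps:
$h{\left(R \right)} = \frac{1}{-8 + R}$
$\left(2 h{\left(-15 \right)} + \frac{1}{-1559}\right)^{2} = \left(\frac{2}{-8 - 15} + \frac{1}{-1559}\right)^{2} = \left(\frac{2}{-23} - \frac{1}{1559}\right)^{2} = \left(2 \left(- \frac{1}{23}\right) - \frac{1}{1559}\right)^{2} = \left(- \frac{2}{23} - \frac{1}{1559}\right)^{2} = \left(- \frac{3141}{35857}\right)^{2} = \frac{9865881}{1285724449}$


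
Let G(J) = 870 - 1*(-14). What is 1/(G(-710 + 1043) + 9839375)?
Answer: 1/9840259 ≈ 1.0162e-7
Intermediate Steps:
G(J) = 884 (G(J) = 870 + 14 = 884)
1/(G(-710 + 1043) + 9839375) = 1/(884 + 9839375) = 1/9840259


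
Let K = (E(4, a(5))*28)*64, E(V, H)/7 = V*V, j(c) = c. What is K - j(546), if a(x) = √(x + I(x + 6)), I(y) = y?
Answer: 200158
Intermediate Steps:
a(x) = √(6 + 2*x) (a(x) = √(x + (x + 6)) = √(x + (6 + x)) = √(6 + 2*x))
E(V, H) = 7*V² (E(V, H) = 7*(V*V) = 7*V²)
K = 200704 (K = ((7*4²)*28)*64 = ((7*16)*28)*64 = (112*28)*64 = 3136*64 = 200704)
K - j(546) = 200704 - 1*546 = 200704 - 546 = 200158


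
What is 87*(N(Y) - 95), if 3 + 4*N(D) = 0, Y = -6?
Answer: -33321/4 ≈ -8330.3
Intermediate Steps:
N(D) = -¾ (N(D) = -¾ + (¼)*0 = -¾ + 0 = -¾)
87*(N(Y) - 95) = 87*(-¾ - 95) = 87*(-383/4) = -33321/4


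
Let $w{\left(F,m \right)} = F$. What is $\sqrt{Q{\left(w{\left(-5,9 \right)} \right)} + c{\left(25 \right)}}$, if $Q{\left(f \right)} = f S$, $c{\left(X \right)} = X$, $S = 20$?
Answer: $5 i \sqrt{3} \approx 8.6602 i$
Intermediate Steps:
$Q{\left(f \right)} = 20 f$ ($Q{\left(f \right)} = f 20 = 20 f$)
$\sqrt{Q{\left(w{\left(-5,9 \right)} \right)} + c{\left(25 \right)}} = \sqrt{20 \left(-5\right) + 25} = \sqrt{-100 + 25} = \sqrt{-75} = 5 i \sqrt{3}$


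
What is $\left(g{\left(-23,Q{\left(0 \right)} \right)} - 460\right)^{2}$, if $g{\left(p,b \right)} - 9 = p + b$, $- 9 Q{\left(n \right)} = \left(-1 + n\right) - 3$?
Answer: $\frac{18164644}{81} \approx 2.2425 \cdot 10^{5}$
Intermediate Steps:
$Q{\left(n \right)} = \frac{4}{9} - \frac{n}{9}$ ($Q{\left(n \right)} = - \frac{\left(-1 + n\right) - 3}{9} = - \frac{-4 + n}{9} = \frac{4}{9} - \frac{n}{9}$)
$g{\left(p,b \right)} = 9 + b + p$ ($g{\left(p,b \right)} = 9 + \left(p + b\right) = 9 + \left(b + p\right) = 9 + b + p$)
$\left(g{\left(-23,Q{\left(0 \right)} \right)} - 460\right)^{2} = \left(\left(9 + \left(\frac{4}{9} - 0\right) - 23\right) - 460\right)^{2} = \left(\left(9 + \left(\frac{4}{9} + 0\right) - 23\right) - 460\right)^{2} = \left(\left(9 + \frac{4}{9} - 23\right) - 460\right)^{2} = \left(- \frac{122}{9} - 460\right)^{2} = \left(- \frac{4262}{9}\right)^{2} = \frac{18164644}{81}$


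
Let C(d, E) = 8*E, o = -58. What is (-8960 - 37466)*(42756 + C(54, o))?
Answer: -1963448392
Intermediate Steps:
(-8960 - 37466)*(42756 + C(54, o)) = (-8960 - 37466)*(42756 + 8*(-58)) = -46426*(42756 - 464) = -46426*42292 = -1963448392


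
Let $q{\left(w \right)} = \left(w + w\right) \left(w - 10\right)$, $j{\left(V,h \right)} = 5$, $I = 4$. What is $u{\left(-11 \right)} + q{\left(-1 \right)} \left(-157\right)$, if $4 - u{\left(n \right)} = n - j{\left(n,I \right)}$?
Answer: $-3434$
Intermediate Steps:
$u{\left(n \right)} = 9 - n$ ($u{\left(n \right)} = 4 - \left(n - 5\right) = 4 - \left(-5 + n\right) = 9 - n$)
$q{\left(w \right)} = 2 w \left(-10 + w\right)$
$u{\left(-11 \right)} + q{\left(-1 \right)} \left(-157\right) = \left(9 - -11\right) + 2 \left(-1\right) \left(-10 - 1\right) \left(-157\right) = \left(9 + 11\right) + 2 \left(-1\right) \left(-11\right) \left(-157\right) = 20 + 22 \left(-157\right) = 20 - 3454 = -3434$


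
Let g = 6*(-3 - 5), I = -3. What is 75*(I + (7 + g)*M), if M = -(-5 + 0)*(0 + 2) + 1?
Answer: -34050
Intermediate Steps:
g = -48 (g = 6*(-8) = -48)
M = 11 (M = -(-5)*2 + 1 = -1*(-10) + 1 = 10 + 1 = 11)
75*(I + (7 + g)*M) = 75*(-3 + (7 - 48)*11) = 75*(-3 - 41*11) = 75*(-3 - 451) = 75*(-454) = -34050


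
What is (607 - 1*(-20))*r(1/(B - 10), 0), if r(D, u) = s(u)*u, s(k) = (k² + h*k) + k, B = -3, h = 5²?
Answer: 0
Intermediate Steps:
h = 25
s(k) = k² + 26*k (s(k) = (k² + 25*k) + k = k² + 26*k)
r(D, u) = u²*(26 + u) (r(D, u) = (u*(26 + u))*u = u²*(26 + u))
(607 - 1*(-20))*r(1/(B - 10), 0) = (607 - 1*(-20))*(0²*(26 + 0)) = (607 + 20)*(0*26) = 627*0 = 0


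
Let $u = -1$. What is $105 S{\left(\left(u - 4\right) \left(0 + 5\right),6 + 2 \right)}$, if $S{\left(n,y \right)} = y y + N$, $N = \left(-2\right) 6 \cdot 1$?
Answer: $5460$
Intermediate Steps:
$N = -12$ ($N = \left(-12\right) 1 = -12$)
$S{\left(n,y \right)} = -12 + y^{2}$ ($S{\left(n,y \right)} = y y - 12 = y^{2} - 12 = -12 + y^{2}$)
$105 S{\left(\left(u - 4\right) \left(0 + 5\right),6 + 2 \right)} = 105 \left(-12 + \left(6 + 2\right)^{2}\right) = 105 \left(-12 + 8^{2}\right) = 105 \left(-12 + 64\right) = 105 \cdot 52 = 5460$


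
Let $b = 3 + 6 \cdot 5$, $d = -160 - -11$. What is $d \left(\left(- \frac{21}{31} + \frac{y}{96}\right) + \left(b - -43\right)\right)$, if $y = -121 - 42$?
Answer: $- \frac{32646943}{2976} \approx -10970.0$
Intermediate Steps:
$d = -149$ ($d = -160 + 11 = -149$)
$b = 33$ ($b = 3 + 30 = 33$)
$y = -163$ ($y = -121 - 42 = -163$)
$d \left(\left(- \frac{21}{31} + \frac{y}{96}\right) + \left(b - -43\right)\right) = - 149 \left(\left(- \frac{21}{31} - \frac{163}{96}\right) + \left(33 - -43\right)\right) = - 149 \left(\left(\left(-21\right) \frac{1}{31} - \frac{163}{96}\right) + \left(33 + 43\right)\right) = - 149 \left(\left(- \frac{21}{31} - \frac{163}{96}\right) + 76\right) = - 149 \left(- \frac{7069}{2976} + 76\right) = \left(-149\right) \frac{219107}{2976} = - \frac{32646943}{2976}$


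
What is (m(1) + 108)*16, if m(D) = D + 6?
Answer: 1840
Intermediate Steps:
m(D) = 6 + D
(m(1) + 108)*16 = ((6 + 1) + 108)*16 = (7 + 108)*16 = 115*16 = 1840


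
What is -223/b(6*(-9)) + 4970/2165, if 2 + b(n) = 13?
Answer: -85625/4763 ≈ -17.977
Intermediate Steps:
b(n) = 11 (b(n) = -2 + 13 = 11)
-223/b(6*(-9)) + 4970/2165 = -223/11 + 4970/2165 = -223*1/11 + 4970*(1/2165) = -223/11 + 994/433 = -85625/4763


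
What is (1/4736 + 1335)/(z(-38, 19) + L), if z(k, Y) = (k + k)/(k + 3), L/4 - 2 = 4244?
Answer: 221289635/2815627776 ≈ 0.078593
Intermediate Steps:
L = 16984 (L = 8 + 4*4244 = 8 + 16976 = 16984)
z(k, Y) = 2*k/(3 + k) (z(k, Y) = (2*k)/(3 + k) = 2*k/(3 + k))
(1/4736 + 1335)/(z(-38, 19) + L) = (1/4736 + 1335)/(2*(-38)/(3 - 38) + 16984) = (1/4736 + 1335)/(2*(-38)/(-35) + 16984) = 6322561/(4736*(2*(-38)*(-1/35) + 16984)) = 6322561/(4736*(76/35 + 16984)) = 6322561/(4736*(594516/35)) = (6322561/4736)*(35/594516) = 221289635/2815627776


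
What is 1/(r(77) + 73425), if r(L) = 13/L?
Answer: 77/5653738 ≈ 1.3619e-5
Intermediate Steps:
1/(r(77) + 73425) = 1/(13/77 + 73425) = 1/(5653738/77) = 77/5653738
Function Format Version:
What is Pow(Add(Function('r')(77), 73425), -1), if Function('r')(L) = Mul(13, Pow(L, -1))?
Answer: Rational(77, 5653738) ≈ 1.3619e-5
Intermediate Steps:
Pow(Add(Function('r')(77), 73425), -1) = Pow(Add(Mul(13, Pow(77, -1)), 73425), -1) = Pow(Add(Mul(13, Rational(1, 77)), 73425), -1) = Pow(Add(Rational(13, 77), 73425), -1) = Pow(Rational(5653738, 77), -1) = Rational(77, 5653738)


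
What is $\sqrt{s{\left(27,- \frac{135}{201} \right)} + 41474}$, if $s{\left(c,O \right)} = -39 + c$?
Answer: $\sqrt{41462} \approx 203.62$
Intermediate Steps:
$\sqrt{s{\left(27,- \frac{135}{201} \right)} + 41474} = \sqrt{\left(-39 + 27\right) + 41474} = \sqrt{-12 + 41474} = \sqrt{41462}$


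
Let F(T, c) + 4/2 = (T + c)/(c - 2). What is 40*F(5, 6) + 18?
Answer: 48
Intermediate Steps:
F(T, c) = -2 + (T + c)/(-2 + c) (F(T, c) = -2 + (T + c)/(c - 2) = -2 + (T + c)/(-2 + c))
40*F(5, 6) + 18 = 40*((4 + 5 - 1*6)/(-2 + 6)) + 18 = 40*((4 + 5 - 6)/4) + 18 = 40*((¼)*3) + 18 = 40*(¾) + 18 = 30 + 18 = 48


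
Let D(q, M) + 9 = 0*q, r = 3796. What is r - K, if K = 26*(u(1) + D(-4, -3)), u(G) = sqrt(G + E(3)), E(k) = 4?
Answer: 4030 - 26*sqrt(5) ≈ 3971.9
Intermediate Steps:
D(q, M) = -9 (D(q, M) = -9 + 0*q = -9 + 0 = -9)
u(G) = sqrt(4 + G) (u(G) = sqrt(G + 4) = sqrt(4 + G))
K = -234 + 26*sqrt(5) (K = 26*(sqrt(4 + 1) - 9) = 26*(sqrt(5) - 9) = 26*(-9 + sqrt(5)) = -234 + 26*sqrt(5) ≈ -175.86)
r - K = 3796 - (-234 + 26*sqrt(5)) = 3796 + (234 - 26*sqrt(5)) = 4030 - 26*sqrt(5)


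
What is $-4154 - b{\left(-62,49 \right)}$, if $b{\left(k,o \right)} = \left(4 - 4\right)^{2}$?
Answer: $-4154$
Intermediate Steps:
$b{\left(k,o \right)} = 0$ ($b{\left(k,o \right)} = 0^{2} = 0$)
$-4154 - b{\left(-62,49 \right)} = -4154 - 0 = -4154 + 0 = -4154$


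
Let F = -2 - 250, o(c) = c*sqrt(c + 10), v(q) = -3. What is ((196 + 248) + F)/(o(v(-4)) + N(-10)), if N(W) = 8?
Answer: 1536 + 576*sqrt(7) ≈ 3060.0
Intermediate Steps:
o(c) = c*sqrt(10 + c)
F = -252
((196 + 248) + F)/(o(v(-4)) + N(-10)) = ((196 + 248) - 252)/(-3*sqrt(10 - 3) + 8) = (444 - 252)/(-3*sqrt(7) + 8) = 192/(8 - 3*sqrt(7))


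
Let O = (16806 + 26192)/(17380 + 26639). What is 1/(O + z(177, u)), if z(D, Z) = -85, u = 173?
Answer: -44019/3698617 ≈ -0.011901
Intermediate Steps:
O = 42998/44019 ≈ 0.97681
1/(O + z(177, u)) = 1/(42998/44019 - 85) = 1/(-3698617/44019) = -44019/3698617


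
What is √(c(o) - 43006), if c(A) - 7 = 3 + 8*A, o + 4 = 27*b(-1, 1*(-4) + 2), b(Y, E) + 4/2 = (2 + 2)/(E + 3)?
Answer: 2*I*√10649 ≈ 206.39*I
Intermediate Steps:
b(Y, E) = -2 + 4/(3 + E) (b(Y, E) = -2 + (2 + 2)/(E + 3) = -2 + 4/(3 + E))
o = 50 (o = -4 + 27*(2*(-1 - (1*(-4) + 2))/(3 + (1*(-4) + 2))) = -4 + 27*(2*(-1 - (-4 + 2))/(3 + (-4 + 2))) = -4 + 27*(2*(-1 - 1*(-2))/(3 - 2)) = -4 + 27*(2*(-1 + 2)/1) = -4 + 27*(2*1*1) = -4 + 27*2 = -4 + 54 = 50)
c(A) = 10 + 8*A (c(A) = 7 + (3 + 8*A) = 10 + 8*A)
√(c(o) - 43006) = √((10 + 8*50) - 43006) = √((10 + 400) - 43006) = √(410 - 43006) = √(-42596) = 2*I*√10649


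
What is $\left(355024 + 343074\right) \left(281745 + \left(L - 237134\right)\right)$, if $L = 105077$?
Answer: $104496893424$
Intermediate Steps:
$\left(355024 + 343074\right) \left(281745 + \left(L - 237134\right)\right) = \left(355024 + 343074\right) \left(281745 + \left(105077 - 237134\right)\right) = 698098 \left(281745 + \left(105077 - 237134\right)\right) = 698098 \left(281745 - 132057\right) = 698098 \cdot 149688 = 104496893424$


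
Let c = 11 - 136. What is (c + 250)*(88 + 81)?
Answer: 21125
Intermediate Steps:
c = -125
(c + 250)*(88 + 81) = (-125 + 250)*(88 + 81) = 125*169 = 21125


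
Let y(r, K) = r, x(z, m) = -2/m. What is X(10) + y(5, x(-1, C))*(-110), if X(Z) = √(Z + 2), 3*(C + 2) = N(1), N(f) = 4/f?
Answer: -550 + 2*√3 ≈ -546.54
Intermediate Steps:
C = -⅔ (C = -2 + (4/1)/3 = -2 + (4*1)/3 = -2 + (⅓)*4 = -2 + 4/3 = -⅔ ≈ -0.66667)
X(Z) = √(2 + Z)
X(10) + y(5, x(-1, C))*(-110) = √(2 + 10) + 5*(-110) = √12 - 550 = 2*√3 - 550 = -550 + 2*√3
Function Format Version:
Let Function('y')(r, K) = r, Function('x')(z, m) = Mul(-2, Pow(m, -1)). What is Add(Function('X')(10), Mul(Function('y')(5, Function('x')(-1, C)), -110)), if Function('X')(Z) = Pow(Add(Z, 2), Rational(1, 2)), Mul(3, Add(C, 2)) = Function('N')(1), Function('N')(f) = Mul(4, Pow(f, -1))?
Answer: Add(-550, Mul(2, Pow(3, Rational(1, 2)))) ≈ -546.54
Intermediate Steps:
C = Rational(-2, 3) (C = Add(-2, Mul(Rational(1, 3), Mul(4, Pow(1, -1)))) = Add(-2, Mul(Rational(1, 3), Mul(4, 1))) = Add(-2, Mul(Rational(1, 3), 4)) = Add(-2, Rational(4, 3)) = Rational(-2, 3) ≈ -0.66667)
Function('X')(Z) = Pow(Add(2, Z), Rational(1, 2))
Add(Function('X')(10), Mul(Function('y')(5, Function('x')(-1, C)), -110)) = Add(Pow(Add(2, 10), Rational(1, 2)), Mul(5, -110)) = Add(Pow(12, Rational(1, 2)), -550) = Add(Mul(2, Pow(3, Rational(1, 2))), -550) = Add(-550, Mul(2, Pow(3, Rational(1, 2))))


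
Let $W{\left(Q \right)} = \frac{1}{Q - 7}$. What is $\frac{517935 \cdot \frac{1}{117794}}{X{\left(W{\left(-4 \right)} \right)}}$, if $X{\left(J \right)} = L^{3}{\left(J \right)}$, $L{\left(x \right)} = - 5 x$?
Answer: $\frac{137874297}{2944850} \approx 46.819$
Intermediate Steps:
$W{\left(Q \right)} = \frac{1}{-7 + Q}$
$X{\left(J \right)} = - 125 J^{3}$ ($X{\left(J \right)} = \left(- 5 J\right)^{3} = - 125 J^{3}$)
$\frac{517935 \cdot \frac{1}{117794}}{X{\left(W{\left(-4 \right)} \right)}} = \frac{517935 \cdot \frac{1}{117794}}{\left(-125\right) \left(\frac{1}{-7 - 4}\right)^{3}} = \frac{517935 \cdot \frac{1}{117794}}{\left(-125\right) \left(\frac{1}{-11}\right)^{3}} = \frac{517935}{117794 \left(- 125 \left(- \frac{1}{11}\right)^{3}\right)} = \frac{517935}{117794 \left(\left(-125\right) \left(- \frac{1}{1331}\right)\right)} = \frac{517935}{117794 \cdot \frac{125}{1331}} = \frac{517935}{117794} \cdot \frac{1331}{125} = \frac{137874297}{2944850}$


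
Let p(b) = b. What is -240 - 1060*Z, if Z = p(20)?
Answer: -21440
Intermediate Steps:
Z = 20
-240 - 1060*Z = -240 - 1060*20 = -240 - 21200 = -21440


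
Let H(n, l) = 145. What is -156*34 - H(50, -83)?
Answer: -5449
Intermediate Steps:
-156*34 - H(50, -83) = -156*34 - 1*145 = -5304 - 145 = -5449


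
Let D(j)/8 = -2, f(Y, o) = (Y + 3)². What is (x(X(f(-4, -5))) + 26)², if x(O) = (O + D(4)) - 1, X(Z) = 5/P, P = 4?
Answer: 1681/16 ≈ 105.06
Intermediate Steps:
f(Y, o) = (3 + Y)²
D(j) = -16 (D(j) = 8*(-2) = -16)
X(Z) = 5/4
x(O) = -17 + O (x(O) = (O - 16) - 1 = (-16 + O) - 1 = -17 + O)
(x(X(f(-4, -5))) + 26)² = ((-17 + 5/4) + 26)² = (-63/4 + 26)² = (41/4)² = 1681/16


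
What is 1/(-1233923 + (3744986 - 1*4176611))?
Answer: -1/1665548 ≈ -6.0040e-7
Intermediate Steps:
1/(-1233923 + (3744986 - 1*4176611)) = 1/(-1233923 + (3744986 - 4176611)) = 1/(-1233923 - 431625) = 1/(-1665548) = -1/1665548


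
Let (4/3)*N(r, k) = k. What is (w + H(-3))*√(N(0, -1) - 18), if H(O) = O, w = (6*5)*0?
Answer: -15*I*√3/2 ≈ -12.99*I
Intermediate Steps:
N(r, k) = 3*k/4
w = 0 (w = 30*0 = 0)
(w + H(-3))*√(N(0, -1) - 18) = (0 - 3)*√((¾)*(-1) - 18) = -3*√(-¾ - 18) = -15*I*√3/2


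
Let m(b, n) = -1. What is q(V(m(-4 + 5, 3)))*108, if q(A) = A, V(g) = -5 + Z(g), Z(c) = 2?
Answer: -324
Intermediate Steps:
V(g) = -3 (V(g) = -5 + 2 = -3)
q(V(m(-4 + 5, 3)))*108 = -3*108 = -324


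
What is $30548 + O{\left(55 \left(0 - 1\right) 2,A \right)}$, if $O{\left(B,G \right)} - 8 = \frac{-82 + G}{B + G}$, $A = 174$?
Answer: $\frac{488919}{16} \approx 30557.0$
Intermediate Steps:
$O{\left(B,G \right)} = 8 + \frac{-82 + G}{B + G}$
$30548 + O{\left(55 \left(0 - 1\right) 2,A \right)} = 30548 + \frac{-82 + 8 \cdot 55 \left(0 - 1\right) 2 + 9 \cdot 174}{55 \left(0 - 1\right) 2 + 174} = 30548 + \frac{-82 + 8 \cdot 55 \left(\left(-1\right) 2\right) + 1566}{55 \left(\left(-1\right) 2\right) + 174} = 30548 + \frac{-82 + 8 \cdot 55 \left(-2\right) + 1566}{55 \left(-2\right) + 174} = 30548 + \frac{-82 + 8 \left(-110\right) + 1566}{-110 + 174} = 30548 + \frac{-82 - 880 + 1566}{64} = 30548 + \frac{1}{64} \cdot 604 = 30548 + \frac{151}{16} = \frac{488919}{16}$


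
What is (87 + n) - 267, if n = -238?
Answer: -418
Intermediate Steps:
(87 + n) - 267 = (87 - 238) - 267 = -151 - 267 = -418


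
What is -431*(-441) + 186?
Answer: 190257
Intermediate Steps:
-431*(-441) + 186 = 190071 + 186 = 190257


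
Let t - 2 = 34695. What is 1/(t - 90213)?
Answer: -1/55516 ≈ -1.8013e-5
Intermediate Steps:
t = 34697 (t = 2 + 34695 = 34697)
1/(t - 90213) = 1/(34697 - 90213) = 1/(-55516) = -1/55516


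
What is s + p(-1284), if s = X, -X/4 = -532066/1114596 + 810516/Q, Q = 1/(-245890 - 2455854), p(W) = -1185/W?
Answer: 1044640928554314390155/119261772 ≈ 8.7592e+12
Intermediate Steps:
Q = -1/2701744 (Q = 1/(-2701744) = -1/2701744 ≈ -3.7013e-7)
X = 2440749833070570850/278649 (X = -4*(-532066/1114596 + 810516/(-1/2701744)) = -4*(-532066*1/1114596 + 810516*(-2701744)) = -4*(-266033/557298 - 2189806739904) = -4*(-1220374916535285425/557298) = 2440749833070570850/278649 ≈ 8.7592e+12)
s = 2440749833070570850/278649 ≈ 8.7592e+12
s + p(-1284) = 2440749833070570850/278649 - 1185/(-1284) = 2440749833070570850/278649 - 1185*(-1/1284) = 2440749833070570850/278649 + 395/428 = 1044640928554314390155/119261772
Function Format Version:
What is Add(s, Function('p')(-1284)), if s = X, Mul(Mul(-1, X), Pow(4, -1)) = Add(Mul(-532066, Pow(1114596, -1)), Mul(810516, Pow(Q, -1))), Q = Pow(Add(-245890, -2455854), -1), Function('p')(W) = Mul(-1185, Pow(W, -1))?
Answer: Rational(1044640928554314390155, 119261772) ≈ 8.7592e+12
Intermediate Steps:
Q = Rational(-1, 2701744) (Q = Pow(-2701744, -1) = Rational(-1, 2701744) ≈ -3.7013e-7)
X = Rational(2440749833070570850, 278649) (X = Mul(-4, Add(Mul(-532066, Pow(1114596, -1)), Mul(810516, Pow(Rational(-1, 2701744), -1)))) = Mul(-4, Add(Mul(-532066, Rational(1, 1114596)), Mul(810516, -2701744))) = Mul(-4, Add(Rational(-266033, 557298), -2189806739904)) = Mul(-4, Rational(-1220374916535285425, 557298)) = Rational(2440749833070570850, 278649) ≈ 8.7592e+12)
s = Rational(2440749833070570850, 278649) ≈ 8.7592e+12
Add(s, Function('p')(-1284)) = Add(Rational(2440749833070570850, 278649), Mul(-1185, Pow(-1284, -1))) = Add(Rational(2440749833070570850, 278649), Mul(-1185, Rational(-1, 1284))) = Add(Rational(2440749833070570850, 278649), Rational(395, 428)) = Rational(1044640928554314390155, 119261772)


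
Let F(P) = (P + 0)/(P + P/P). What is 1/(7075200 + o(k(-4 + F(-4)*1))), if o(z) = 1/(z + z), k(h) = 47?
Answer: 94/665068801 ≈ 1.4134e-7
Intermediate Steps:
F(P) = P/(1 + P) (F(P) = P/(P + 1) = P/(1 + P))
o(z) = 1/(2*z)
1/(7075200 + o(k(-4 + F(-4)*1))) = 1/(7075200 + (½)/47) = 1/(7075200 + (½)*(1/47)) = 1/(7075200 + 1/94) = 1/(665068801/94) = 94/665068801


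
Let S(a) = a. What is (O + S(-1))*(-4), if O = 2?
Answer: -4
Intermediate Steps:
(O + S(-1))*(-4) = (2 - 1)*(-4) = 1*(-4) = -4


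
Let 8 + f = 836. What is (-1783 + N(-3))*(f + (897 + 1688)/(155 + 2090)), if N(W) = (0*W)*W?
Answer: -663791287/449 ≈ -1.4784e+6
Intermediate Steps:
f = 828 (f = -8 + 836 = 828)
N(W) = 0 (N(W) = 0*W = 0)
(-1783 + N(-3))*(f + (897 + 1688)/(155 + 2090)) = (-1783 + 0)*(828 + (897 + 1688)/(155 + 2090)) = -1783*(828 + 2585/2245) = -1783*(828 + 2585*(1/2245)) = -1783*(828 + 517/449) = -1783*372289/449 = -663791287/449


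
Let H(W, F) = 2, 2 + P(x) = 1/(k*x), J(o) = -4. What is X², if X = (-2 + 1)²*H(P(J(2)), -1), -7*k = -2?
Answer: 4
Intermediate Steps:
k = 2/7 (k = -⅐*(-2) = 2/7 ≈ 0.28571)
P(x) = -2 + 7/(2*x) (P(x) = -2 + 1/((2/7)*x) = -2 + 7/(2*x))
X = 2 (X = (-2 + 1)²*2 = (-1)²*2 = 1*2 = 2)
X² = 2² = 4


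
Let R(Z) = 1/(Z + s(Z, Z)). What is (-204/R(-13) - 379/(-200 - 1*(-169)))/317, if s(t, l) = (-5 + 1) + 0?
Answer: 107887/9827 ≈ 10.979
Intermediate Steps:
s(t, l) = -4 (s(t, l) = -4 + 0 = -4)
R(Z) = 1/(-4 + Z) (R(Z) = 1/(Z - 4) = 1/(-4 + Z))
(-204/R(-13) - 379/(-200 - 1*(-169)))/317 = (-204/(1/(-4 - 13)) - 379/(-200 - 1*(-169)))/317 = (-204/(1/(-17)) - 379/(-200 + 169))*(1/317) = (-204/(-1/17) - 379/(-31))*(1/317) = (-204*(-17) - 379*(-1/31))*(1/317) = (3468 + 379/31)*(1/317) = (107887/31)*(1/317) = 107887/9827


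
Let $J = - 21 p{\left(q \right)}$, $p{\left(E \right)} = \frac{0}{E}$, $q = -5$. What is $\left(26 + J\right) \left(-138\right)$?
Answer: $-3588$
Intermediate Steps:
$p{\left(E \right)} = 0$
$J = 0$ ($J = \left(-21\right) 0 = 0$)
$\left(26 + J\right) \left(-138\right) = \left(26 + 0\right) \left(-138\right) = 26 \left(-138\right) = -3588$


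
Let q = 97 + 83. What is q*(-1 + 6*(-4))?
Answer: -4500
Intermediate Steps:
q = 180
q*(-1 + 6*(-4)) = 180*(-1 + 6*(-4)) = 180*(-1 - 24) = 180*(-25) = -4500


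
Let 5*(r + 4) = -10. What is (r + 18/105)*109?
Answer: -22236/35 ≈ -635.31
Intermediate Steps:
r = -6 (r = -4 + (⅕)*(-10) = -4 - 2 = -6)
(r + 18/105)*109 = (-6 + 18/105)*109 = (-6 + 18*(1/105))*109 = (-6 + 6/35)*109 = -204/35*109 = -22236/35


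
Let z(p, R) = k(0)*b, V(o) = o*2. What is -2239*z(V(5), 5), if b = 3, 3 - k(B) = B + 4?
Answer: 6717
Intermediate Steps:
k(B) = -1 - B (k(B) = 3 - (B + 4) = 3 - (4 + B) = 3 + (-4 - B) = -1 - B)
V(o) = 2*o
z(p, R) = -3 (z(p, R) = (-1 - 1*0)*3 = (-1 + 0)*3 = -1*3 = -3)
-2239*z(V(5), 5) = -2239*(-3) = 6717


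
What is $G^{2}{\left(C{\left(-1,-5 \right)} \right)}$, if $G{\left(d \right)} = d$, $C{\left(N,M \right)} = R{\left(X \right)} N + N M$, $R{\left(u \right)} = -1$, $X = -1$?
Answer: $36$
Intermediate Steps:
$C{\left(N,M \right)} = - N + M N$ ($C{\left(N,M \right)} = - N + N M = - N + M N$)
$G^{2}{\left(C{\left(-1,-5 \right)} \right)} = \left(- (-1 - 5)\right)^{2} = \left(\left(-1\right) \left(-6\right)\right)^{2} = 6^{2} = 36$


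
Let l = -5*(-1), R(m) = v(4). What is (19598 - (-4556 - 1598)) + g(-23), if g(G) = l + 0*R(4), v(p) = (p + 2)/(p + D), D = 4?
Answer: 25757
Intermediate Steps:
v(p) = (2 + p)/(4 + p) (v(p) = (p + 2)/(p + 4) = (2 + p)/(4 + p))
R(m) = 3/4 (R(m) = (2 + 4)/(4 + 4) = 6/8 = (1/8)*6 = 3/4)
l = 5
g(G) = 5 (g(G) = 5 + 0*(3/4) = 5 + 0 = 5)
(19598 - (-4556 - 1598)) + g(-23) = (19598 - (-4556 - 1598)) + 5 = (19598 - 1*(-6154)) + 5 = (19598 + 6154) + 5 = 25752 + 5 = 25757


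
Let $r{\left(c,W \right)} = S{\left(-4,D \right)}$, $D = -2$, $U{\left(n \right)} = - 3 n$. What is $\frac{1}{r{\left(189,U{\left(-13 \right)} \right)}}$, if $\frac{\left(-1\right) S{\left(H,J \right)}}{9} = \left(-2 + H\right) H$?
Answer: $- \frac{1}{216} \approx -0.0046296$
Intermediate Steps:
$S{\left(H,J \right)} = - 9 H \left(-2 + H\right)$ ($S{\left(H,J \right)} = - 9 \left(-2 + H\right) H = - 9 H \left(-2 + H\right)$)
$r{\left(c,W \right)} = -216$ ($r{\left(c,W \right)} = 9 \left(-4\right) \left(2 - -4\right) = 9 \left(-4\right) \left(2 + 4\right) = 9 \left(-4\right) 6 = -216$)
$\frac{1}{r{\left(189,U{\left(-13 \right)} \right)}} = \frac{1}{-216} = - \frac{1}{216}$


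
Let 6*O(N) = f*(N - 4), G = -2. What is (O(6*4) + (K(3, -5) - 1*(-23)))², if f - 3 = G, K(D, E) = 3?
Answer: 7744/9 ≈ 860.44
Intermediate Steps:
f = 1 (f = 3 - 2 = 1)
O(N) = -⅔ + N/6 (O(N) = (1*(N - 4))/6 = (1*(-4 + N))/6 = (-4 + N)/6 = -⅔ + N/6)
(O(6*4) + (K(3, -5) - 1*(-23)))² = ((-⅔ + (6*4)/6) + (3 - 1*(-23)))² = ((-⅔ + (⅙)*24) + (3 + 23))² = ((-⅔ + 4) + 26)² = (10/3 + 26)² = (88/3)² = 7744/9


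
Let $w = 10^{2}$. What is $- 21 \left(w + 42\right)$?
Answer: $-2982$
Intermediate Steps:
$w = 100$
$- 21 \left(w + 42\right) = - 21 \left(100 + 42\right) = \left(-21\right) 142 = -2982$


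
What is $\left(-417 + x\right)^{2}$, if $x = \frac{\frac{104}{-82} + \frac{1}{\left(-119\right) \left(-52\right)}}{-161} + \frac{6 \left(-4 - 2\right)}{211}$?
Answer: $\frac{12926948178088074999972321}{74282239080912523024} \approx 1.7402 \cdot 10^{5}$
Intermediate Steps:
$x = - \frac{1402605483}{8618714468}$ ($x = \left(104 \left(- \frac{1}{82}\right) - - \frac{1}{6188}\right) \left(- \frac{1}{161}\right) + 6 \left(-6\right) \frac{1}{211} = \left(- \frac{52}{41} + \frac{1}{6188}\right) \left(- \frac{1}{161}\right) - \frac{36}{211} = \left(- \frac{321735}{253708}\right) \left(- \frac{1}{161}\right) - \frac{36}{211} = \frac{321735}{40846988} - \frac{36}{211} = - \frac{1402605483}{8618714468} \approx -0.16274$)
$\left(-417 + x\right)^{2} = \left(-417 - \frac{1402605483}{8618714468}\right)^{2} = \left(- \frac{3595406538639}{8618714468}\right)^{2} = \frac{12926948178088074999972321}{74282239080912523024}$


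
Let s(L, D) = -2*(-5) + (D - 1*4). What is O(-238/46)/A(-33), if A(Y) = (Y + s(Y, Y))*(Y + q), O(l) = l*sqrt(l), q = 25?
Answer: -119*I*sqrt(2737)/253920 ≈ -0.024518*I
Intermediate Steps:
s(L, D) = 6 + D (s(L, D) = 10 + (D - 4) = 10 + (-4 + D) = 6 + D)
O(l) = l**(3/2)
A(Y) = (6 + 2*Y)*(25 + Y) (A(Y) = (Y + (6 + Y))*(Y + 25) = (6 + 2*Y)*(25 + Y))
O(-238/46)/A(-33) = (-238/46)**(3/2)/(150 + 2*(-33)**2 + 56*(-33)) = (-238*1/46)**(3/2)/(150 + 2*1089 - 1848) = (-119/23)**(3/2)/(150 + 2178 - 1848) = -119*I*sqrt(2737)/529/480 = -119*I*sqrt(2737)/529*(1/480) = -119*I*sqrt(2737)/253920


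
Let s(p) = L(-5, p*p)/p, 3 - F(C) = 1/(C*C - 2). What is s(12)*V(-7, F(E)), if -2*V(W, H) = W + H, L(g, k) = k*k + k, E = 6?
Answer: 59595/17 ≈ 3505.6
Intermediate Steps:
L(g, k) = k + k**2 (L(g, k) = k**2 + k = k + k**2)
F(C) = 3 - 1/(-2 + C**2) (F(C) = 3 - 1/(C*C - 2) = 3 - 1/(C**2 - 2) = 3 - 1/(-2 + C**2))
V(W, H) = -H/2 - W/2 (V(W, H) = -(W + H)/2 = -(H + W)/2 = -H/2 - W/2)
s(p) = p*(1 + p**2) (s(p) = ((p*p)*(1 + p*p))/p = (p**2*(1 + p**2))/p = p*(1 + p**2))
s(12)*V(-7, F(E)) = (12 + 12**3)*(-(-7 + 3*6**2)/(2*(-2 + 6**2)) - 1/2*(-7)) = (12 + 1728)*(-(-7 + 3*36)/(2*(-2 + 36)) + 7/2) = 1740*(-(-7 + 108)/(2*34) + 7/2) = 1740*(-101/68 + 7/2) = 1740*(137/68) = 59595/17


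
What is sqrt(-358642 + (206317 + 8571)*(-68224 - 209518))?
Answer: 3*I*sqrt(6631531282) ≈ 2.443e+5*I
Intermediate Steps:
sqrt(-358642 + (206317 + 8571)*(-68224 - 209518)) = sqrt(-358642 + 214888*(-277742)) = sqrt(-358642 - 59683422896) = sqrt(-59683781538) = 3*I*sqrt(6631531282)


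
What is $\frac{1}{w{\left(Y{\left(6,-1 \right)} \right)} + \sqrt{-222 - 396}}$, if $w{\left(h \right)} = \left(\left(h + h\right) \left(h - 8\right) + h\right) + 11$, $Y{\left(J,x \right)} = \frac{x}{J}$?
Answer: $\frac{549}{32471} - \frac{81 i \sqrt{618}}{64942} \approx 0.016907 - 0.031007 i$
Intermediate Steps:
$Y{\left(J,x \right)} = \frac{x}{J}$
$w{\left(h \right)} = 11 + h + 2 h \left(-8 + h\right)$ ($w{\left(h \right)} = \left(2 h \left(-8 + h\right) + h\right) + 11 = \left(h + 2 h \left(-8 + h\right)\right) + 11 = 11 + h + 2 h \left(-8 + h\right)$)
$\frac{1}{w{\left(Y{\left(6,-1 \right)} \right)} + \sqrt{-222 - 396}} = \frac{1}{\left(11 - 15 \left(- \frac{1}{6}\right) + 2 \left(- \frac{1}{6}\right)^{2}\right) + \sqrt{-222 - 396}} = \frac{1}{\left(11 - 15 \left(\left(-1\right) \frac{1}{6}\right) + 2 \left(\left(-1\right) \frac{1}{6}\right)^{2}\right) + \sqrt{-618}} = \frac{1}{\left(11 - - \frac{5}{2} + 2 \left(- \frac{1}{6}\right)^{2}\right) + i \sqrt{618}} = \frac{1}{\left(11 + \frac{5}{2} + 2 \cdot \frac{1}{36}\right) + i \sqrt{618}} = \frac{1}{\left(11 + \frac{5}{2} + \frac{1}{18}\right) + i \sqrt{618}} = \frac{1}{\frac{122}{9} + i \sqrt{618}}$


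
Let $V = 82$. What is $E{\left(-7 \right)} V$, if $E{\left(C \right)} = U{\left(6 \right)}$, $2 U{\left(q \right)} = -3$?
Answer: $-123$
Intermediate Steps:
$U{\left(q \right)} = - \frac{3}{2}$ ($U{\left(q \right)} = \frac{1}{2} \left(-3\right) = - \frac{3}{2}$)
$E{\left(C \right)} = - \frac{3}{2}$
$E{\left(-7 \right)} V = \left(- \frac{3}{2}\right) 82 = -123$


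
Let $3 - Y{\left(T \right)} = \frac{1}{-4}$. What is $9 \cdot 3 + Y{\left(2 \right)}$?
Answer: $\frac{121}{4} \approx 30.25$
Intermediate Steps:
$Y{\left(T \right)} = \frac{13}{4}$ ($Y{\left(T \right)} = 3 - \frac{1}{-4} = 3 - - \frac{1}{4} = 3 + \frac{1}{4} = \frac{13}{4}$)
$9 \cdot 3 + Y{\left(2 \right)} = 9 \cdot 3 + \frac{13}{4} = 27 + \frac{13}{4} = \frac{121}{4}$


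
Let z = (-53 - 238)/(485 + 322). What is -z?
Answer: 97/269 ≈ 0.36059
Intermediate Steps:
z = -97/269 (z = -291/807 = -291*1/807 = -97/269 ≈ -0.36059)
-z = -1*(-97/269) = 97/269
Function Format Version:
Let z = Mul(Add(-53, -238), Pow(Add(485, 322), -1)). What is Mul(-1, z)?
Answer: Rational(97, 269) ≈ 0.36059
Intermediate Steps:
z = Rational(-97, 269) (z = Mul(-291, Pow(807, -1)) = Mul(-291, Rational(1, 807)) = Rational(-97, 269) ≈ -0.36059)
Mul(-1, z) = Mul(-1, Rational(-97, 269)) = Rational(97, 269)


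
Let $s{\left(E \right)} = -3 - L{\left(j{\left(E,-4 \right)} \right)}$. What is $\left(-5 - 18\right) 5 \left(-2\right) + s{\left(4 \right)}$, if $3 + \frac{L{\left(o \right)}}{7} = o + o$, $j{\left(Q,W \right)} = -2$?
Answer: $276$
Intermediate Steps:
$L{\left(o \right)} = -21 + 14 o$ ($L{\left(o \right)} = -21 + 7 \left(o + o\right) = -21 + 7 \cdot 2 o = -21 + 14 o$)
$s{\left(E \right)} = 46$ ($s{\left(E \right)} = -3 - \left(-21 + 14 \left(-2\right)\right) = -3 - \left(-21 - 28\right) = -3 - -49 = -3 + 49 = 46$)
$\left(-5 - 18\right) 5 \left(-2\right) + s{\left(4 \right)} = \left(-5 - 18\right) 5 \left(-2\right) + 46 = \left(-23\right) \left(-10\right) + 46 = 230 + 46 = 276$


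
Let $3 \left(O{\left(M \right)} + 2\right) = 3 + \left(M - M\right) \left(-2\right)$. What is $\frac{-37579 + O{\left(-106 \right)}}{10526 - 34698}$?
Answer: $\frac{9395}{6043} \approx 1.5547$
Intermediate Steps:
$O{\left(M \right)} = -1$ ($O{\left(M \right)} = -2 + \frac{3 + \left(M - M\right) \left(-2\right)}{3} = -2 + \frac{3 + 0 \left(-2\right)}{3} = -2 + \frac{3 + 0}{3} = -2 + \frac{1}{3} \cdot 3 = -2 + 1 = -1$)
$\frac{-37579 + O{\left(-106 \right)}}{10526 - 34698} = \frac{-37579 - 1}{10526 - 34698} = - \frac{37580}{-24172} = \left(-37580\right) \left(- \frac{1}{24172}\right) = \frac{9395}{6043}$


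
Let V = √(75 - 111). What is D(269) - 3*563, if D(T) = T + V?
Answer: -1420 + 6*I ≈ -1420.0 + 6.0*I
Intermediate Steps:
V = 6*I (V = √(-36) = 6*I ≈ 6.0*I)
D(T) = T + 6*I
D(269) - 3*563 = (269 + 6*I) - 3*563 = (269 + 6*I) - 1689 = -1420 + 6*I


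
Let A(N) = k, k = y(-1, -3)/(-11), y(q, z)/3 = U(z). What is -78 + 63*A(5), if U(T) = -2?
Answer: -480/11 ≈ -43.636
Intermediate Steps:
y(q, z) = -6 (y(q, z) = 3*(-2) = -6)
k = 6/11 (k = -6/(-11) = -6*(-1/11) = 6/11 ≈ 0.54545)
A(N) = 6/11
-78 + 63*A(5) = -78 + 63*(6/11) = -78 + 378/11 = -480/11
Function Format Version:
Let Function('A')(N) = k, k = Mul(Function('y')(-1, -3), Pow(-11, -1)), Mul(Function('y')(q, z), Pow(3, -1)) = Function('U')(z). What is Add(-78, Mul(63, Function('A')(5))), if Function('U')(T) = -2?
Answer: Rational(-480, 11) ≈ -43.636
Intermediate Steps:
Function('y')(q, z) = -6 (Function('y')(q, z) = Mul(3, -2) = -6)
k = Rational(6, 11) (k = Mul(-6, Pow(-11, -1)) = Mul(-6, Rational(-1, 11)) = Rational(6, 11) ≈ 0.54545)
Function('A')(N) = Rational(6, 11)
Add(-78, Mul(63, Function('A')(5))) = Add(-78, Mul(63, Rational(6, 11))) = Add(-78, Rational(378, 11)) = Rational(-480, 11)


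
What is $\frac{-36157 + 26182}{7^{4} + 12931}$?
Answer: $- \frac{9975}{15332} \approx -0.6506$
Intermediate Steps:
$\frac{-36157 + 26182}{7^{4} + 12931} = - \frac{9975}{2401 + 12931} = - \frac{9975}{15332}$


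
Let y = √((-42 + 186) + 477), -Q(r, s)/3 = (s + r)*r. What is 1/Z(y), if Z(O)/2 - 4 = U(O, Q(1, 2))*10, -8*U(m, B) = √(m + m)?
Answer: 1/(8 - 5*√2*3^(¾)*23^(¼)/2) ≈ -0.10363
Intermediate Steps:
Q(r, s) = -3*r*(r + s) (Q(r, s) = -3*(s + r)*r = -3*(r + s)*r = -3*r*(r + s))
U(m, B) = -√2*√m/8 (U(m, B) = -√(m + m)/8 = -√2*√m/8)
y = 3*√69 (y = √(144 + 477) = √621 = 3*√69 ≈ 24.920)
Z(O) = 8 - 5*√2*√O/2 (Z(O) = 8 + 2*(-√2*√O/8*10) = 8 + 2*(-5*√2*√O/4) = 8 - 5*√2*√O/2)
1/Z(y) = 1/(8 - 5*√2*√(3*√69)/2) = 1/(8 - 5*√2*3^(¾)*23^(¼)/2)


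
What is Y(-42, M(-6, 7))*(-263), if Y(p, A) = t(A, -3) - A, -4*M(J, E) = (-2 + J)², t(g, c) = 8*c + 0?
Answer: 2104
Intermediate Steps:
t(g, c) = 8*c
M(J, E) = -(-2 + J)²/4
Y(p, A) = -24 - A (Y(p, A) = 8*(-3) - A = -24 - A)
Y(-42, M(-6, 7))*(-263) = (-24 - (-1)*(-2 - 6)²/4)*(-263) = (-24 - (-1)*(-8)²/4)*(-263) = (-24 - (-1)*64/4)*(-263) = (-24 - 1*(-16))*(-263) = (-24 + 16)*(-263) = -8*(-263) = 2104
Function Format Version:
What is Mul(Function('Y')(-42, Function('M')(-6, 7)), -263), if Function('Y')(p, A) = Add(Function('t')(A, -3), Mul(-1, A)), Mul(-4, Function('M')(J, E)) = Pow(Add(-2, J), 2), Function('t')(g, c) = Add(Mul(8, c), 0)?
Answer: 2104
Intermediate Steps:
Function('t')(g, c) = Mul(8, c)
Function('M')(J, E) = Mul(Rational(-1, 4), Pow(Add(-2, J), 2))
Function('Y')(p, A) = Add(-24, Mul(-1, A)) (Function('Y')(p, A) = Add(Mul(8, -3), Mul(-1, A)) = Add(-24, Mul(-1, A)))
Mul(Function('Y')(-42, Function('M')(-6, 7)), -263) = Mul(Add(-24, Mul(-1, Mul(Rational(-1, 4), Pow(Add(-2, -6), 2)))), -263) = Mul(Add(-24, Mul(-1, Mul(Rational(-1, 4), Pow(-8, 2)))), -263) = Mul(Add(-24, Mul(-1, Mul(Rational(-1, 4), 64))), -263) = Mul(Add(-24, Mul(-1, -16)), -263) = Mul(Add(-24, 16), -263) = Mul(-8, -263) = 2104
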